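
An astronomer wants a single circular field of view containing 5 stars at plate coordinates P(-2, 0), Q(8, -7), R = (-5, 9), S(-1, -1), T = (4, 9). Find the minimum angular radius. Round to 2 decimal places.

A smallest enclosing disk is always determined by at most three of the input points on its boundary.
The farthest pair is Q–R with squared distance 425. The circle on this segment as diameter has centre (1.5, 1) and r² = 425/4 = 106.25.
Check P: distance² to centre = 13.25 ≤ 106.25, so it lies inside.
All remaining points lie in this disk, and no smaller disk contains both endpoints, so this is the minimum enclosing circle.
r = √(106.25) ≈ 10.31.

10.31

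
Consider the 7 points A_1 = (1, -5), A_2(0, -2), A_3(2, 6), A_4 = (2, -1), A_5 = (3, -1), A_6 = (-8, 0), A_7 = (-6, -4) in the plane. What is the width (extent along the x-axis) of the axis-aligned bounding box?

11

max x = 3, min x = -8, so width = 11.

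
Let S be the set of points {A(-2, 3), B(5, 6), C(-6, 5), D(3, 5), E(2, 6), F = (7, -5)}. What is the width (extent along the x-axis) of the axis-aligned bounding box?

max x = 7, min x = -6, so width = 13.

13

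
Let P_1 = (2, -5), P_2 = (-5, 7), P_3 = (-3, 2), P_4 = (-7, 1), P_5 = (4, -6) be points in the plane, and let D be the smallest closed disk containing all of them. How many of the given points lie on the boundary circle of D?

2

By Welzl's lemma the MEC is supported by two points (diametrically opposite) or three points (on a circumcircle).
The farthest pair is P_2–P_5 with squared distance 250. The circle on this segment as diameter has centre (-0.5, 0.5) and r² = 250/4 = 62.5.
Check P_1: distance² to centre = 36.5 ≤ 62.5, so it lies inside.
All remaining points lie in this disk, and no smaller disk contains both endpoints, so this is the minimum enclosing circle.
The points at distance exactly r from the centre are P_2, P_5 — 2 points.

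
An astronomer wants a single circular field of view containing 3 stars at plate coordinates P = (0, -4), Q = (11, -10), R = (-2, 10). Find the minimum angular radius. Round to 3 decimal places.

11.927

Side lengths²: PQ² = 157, PR² = 200, QR² = 569.
Since QR² = 569 ≥ 200 + 157 = 357, the angle opposite QR is not acute, so the smallest enclosing circle has QR as diameter.
Centre = midpoint of QR = (4.5, 0), r² = 569/4 = 142.25.
r = √(142.25) ≈ 11.927.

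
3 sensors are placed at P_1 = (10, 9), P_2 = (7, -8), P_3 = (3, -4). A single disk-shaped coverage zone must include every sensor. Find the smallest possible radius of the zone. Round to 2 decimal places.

8.63

Side lengths²: P_1P_2² = 298, P_1P_3² = 218, P_2P_3² = 32.
Since P_1P_2² = 298 ≥ 218 + 32 = 250, the angle opposite P_1P_2 is not acute, so the smallest enclosing circle has P_1P_2 as diameter.
Centre = midpoint of P_1P_2 = (8.5, 0.5), r² = 298/4 = 74.5.
r = √(74.5) ≈ 8.63.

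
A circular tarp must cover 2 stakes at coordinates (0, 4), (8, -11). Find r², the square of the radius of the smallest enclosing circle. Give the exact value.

72.25

The smallest circle enclosing two points has them as diameter endpoints.
Centre = midpoint = (4, -3.5); r² = |(0, 4)−(8, -11)|²/4 = 289/4 = 72.25.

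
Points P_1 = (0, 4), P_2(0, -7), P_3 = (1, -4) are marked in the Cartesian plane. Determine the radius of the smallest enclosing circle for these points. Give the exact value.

5.5

Side lengths²: P_1P_2² = 121, P_1P_3² = 65, P_2P_3² = 10.
Since P_1P_2² = 121 ≥ 65 + 10 = 75, the angle opposite P_1P_2 is not acute, so the smallest enclosing circle has P_1P_2 as diameter.
Centre = midpoint of P_1P_2 = (0, -1.5), r² = 121/4 = 30.25.
r = √(30.25) = 5.5.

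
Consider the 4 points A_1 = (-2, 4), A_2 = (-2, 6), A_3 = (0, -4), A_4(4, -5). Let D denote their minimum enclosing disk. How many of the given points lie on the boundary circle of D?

2

The minimum enclosing circle of a finite set is fixed by two of the points (as a diameter) or three (as a circumcircle).
The farthest pair is A_2–A_4 with squared distance 157. The circle on this segment as diameter has centre (1, 0.5) and r² = 157/4 = 39.25.
Check A_1: distance² to centre = 21.25 ≤ 39.25, so it lies inside.
All remaining points lie in this disk, and no smaller disk contains both endpoints, so this is the minimum enclosing circle.
The points at distance exactly r from the centre are A_2, A_4 — 2 points.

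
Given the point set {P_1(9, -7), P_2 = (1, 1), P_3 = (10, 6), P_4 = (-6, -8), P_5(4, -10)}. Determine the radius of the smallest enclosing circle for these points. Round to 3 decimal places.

By Welzl's lemma the MEC is supported by two points (diametrically opposite) or three points (on a circumcircle).
The farthest pair is P_3–P_4 with squared distance 452. The circle on this segment as diameter has centre (2, -1) and r² = 452/4 = 113.
Check P_1: distance² to centre = 85 ≤ 113, so it lies inside.
All remaining points lie in this disk, and no smaller disk contains both endpoints, so this is the minimum enclosing circle.
r = √113 ≈ 10.630.

10.630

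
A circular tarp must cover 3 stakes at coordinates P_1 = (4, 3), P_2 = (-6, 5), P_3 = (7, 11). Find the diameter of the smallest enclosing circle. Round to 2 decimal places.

Side lengths²: P_1P_2² = 104, P_1P_3² = 73, P_2P_3² = 205.
Since P_2P_3² = 205 ≥ 104 + 73 = 177, the angle opposite P_2P_3 is not acute, so the smallest enclosing circle has P_2P_3 as diameter.
Centre = midpoint of P_2P_3 = (0.5, 8), r² = 205/4 = 51.25.
Diameter = 2r = 2√(51.25) ≈ 14.32.

14.32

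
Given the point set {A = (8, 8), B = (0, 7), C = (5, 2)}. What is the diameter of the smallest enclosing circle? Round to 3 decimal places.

8.498

Side lengths²: AB² = 65, AC² = 45, BC² = 50.
Since AB² = 65 < 50 + 45 = 95, the triangle is acute, so the smallest enclosing circle is the circumcircle.
Circumcentre = (25/6, 37/6), r² = 325/18.
Diameter = 2r = 2√(325/18) ≈ 8.498.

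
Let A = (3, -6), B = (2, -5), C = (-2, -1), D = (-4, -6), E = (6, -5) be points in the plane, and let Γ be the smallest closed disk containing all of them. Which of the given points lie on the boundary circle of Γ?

A smallest enclosing disk is always determined by at most three of the input points on its boundary.
The minimum enclosing circle is determined by three boundary points: C, D, E.
Their circumcentre is (23/24, -61/12) with r² = 14645/576.
The farthest remaining point A is at distance² 2885/576 ≤ 14645/576.
The points at distance exactly r from the centre are C, D, E — 3 points.

C, D, E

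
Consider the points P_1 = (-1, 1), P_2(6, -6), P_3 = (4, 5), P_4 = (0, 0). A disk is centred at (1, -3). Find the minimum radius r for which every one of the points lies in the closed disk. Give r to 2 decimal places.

The required radius is the distance from (1, -3) to the farthest point.
Squared distances: 20, 34, 73, 10.
Maximum is 73, attained at P_3.
r = √73 ≈ 8.54.

8.54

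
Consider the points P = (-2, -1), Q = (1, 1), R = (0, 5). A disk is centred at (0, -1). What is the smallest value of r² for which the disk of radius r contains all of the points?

The required radius is the distance from (0, -1) to the farthest point.
Squared distances: 4, 5, 36.
Maximum is 36, attained at R.

36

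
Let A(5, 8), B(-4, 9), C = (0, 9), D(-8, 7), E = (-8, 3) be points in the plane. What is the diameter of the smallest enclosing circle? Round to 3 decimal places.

13.928

The minimum enclosing circle of a finite set is fixed by two of the points (as a diameter) or three (as a circumcircle).
The farthest pair is A–E with squared distance 194. The circle on this segment as diameter has centre (-1.5, 5.5) and r² = 194/4 = 48.5.
Check B: distance² to centre = 18.5 ≤ 48.5, so it lies inside.
All remaining points lie in this disk, and no smaller disk contains both endpoints, so this is the minimum enclosing circle.
Diameter = 2r = 2√(48.5) ≈ 13.928.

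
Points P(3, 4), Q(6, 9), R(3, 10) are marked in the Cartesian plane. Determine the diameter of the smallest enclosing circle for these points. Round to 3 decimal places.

Side lengths²: PQ² = 34, PR² = 36, QR² = 10.
Since PR² = 36 < 34 + 10 = 44, the triangle is acute, so the smallest enclosing circle is the circumcircle.
Circumcentre = (11/3, 7), r² = 85/9.
Diameter = 2r = 2√(85/9) ≈ 6.146.

6.146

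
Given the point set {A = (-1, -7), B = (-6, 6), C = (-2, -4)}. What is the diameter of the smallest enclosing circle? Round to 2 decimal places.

Side lengths²: AB² = 194, AC² = 10, BC² = 116.
Since AB² = 194 ≥ 116 + 10 = 126, the angle opposite AB is not acute, so the smallest enclosing circle has AB as diameter.
Centre = midpoint of AB = (-3.5, -0.5), r² = 194/4 = 48.5.
Diameter = 2r = 2√(48.5) ≈ 13.93.

13.93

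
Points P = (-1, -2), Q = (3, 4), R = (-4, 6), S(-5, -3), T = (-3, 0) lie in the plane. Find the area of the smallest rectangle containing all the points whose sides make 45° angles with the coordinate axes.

82.5

In coordinates u = x + y, v = x − y the rectangle is axis-aligned; the map (x,y)→(u,v) scales areas by 2.
u-values: -3, 7, 2, -8, -3; range = 7 − (-8) = 15.
v-values: 1, -1, -10, -2, -3; range = 1 − (-10) = 11.
Area = (15 × 11) / 2 = 82.5.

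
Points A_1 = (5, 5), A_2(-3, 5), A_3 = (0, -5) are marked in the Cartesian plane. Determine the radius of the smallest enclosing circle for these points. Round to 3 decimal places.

Side lengths²: A_1A_2² = 64, A_1A_3² = 125, A_2A_3² = 109.
Since A_1A_3² = 125 < 109 + 64 = 173, the triangle is acute, so the smallest enclosing circle is the circumcircle.
Circumcentre = (1, 0.75), r² = 34.0625.
r = √(34.0625) ≈ 5.836.

5.836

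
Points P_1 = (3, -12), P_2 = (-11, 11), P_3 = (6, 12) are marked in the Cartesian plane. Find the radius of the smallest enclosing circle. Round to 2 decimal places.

13.69

Side lengths²: P_1P_2² = 725, P_1P_3² = 585, P_2P_3² = 290.
Since P_1P_2² = 725 < 585 + 290 = 875, the triangle is acute, so the smallest enclosing circle is the circumcircle.
Circumcentre = (-101/54, 43/54), r² = 273325/1458.
r = √(273325/1458) ≈ 13.69.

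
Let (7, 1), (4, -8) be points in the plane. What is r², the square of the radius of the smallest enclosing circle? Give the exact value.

22.5

The smallest circle enclosing two points has them as diameter endpoints.
Centre = midpoint = (5.5, -3.5); r² = |(7, 1)−(4, -8)|²/4 = 90/4 = 22.5.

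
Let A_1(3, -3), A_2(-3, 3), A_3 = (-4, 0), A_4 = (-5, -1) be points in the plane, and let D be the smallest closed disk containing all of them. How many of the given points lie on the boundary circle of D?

3

By Welzl's lemma the MEC is supported by two points (diametrically opposite) or three points (on a circumcircle).
The minimum enclosing circle is determined by three boundary points: A_1, A_2, A_4.
Their circumcentre is (-2/3, -2/3) with r² = 170/9.
The farthest remaining point A_3 is at distance² 104/9 ≤ 170/9.
The points at distance exactly r from the centre are A_1, A_2, A_4 — 3 points.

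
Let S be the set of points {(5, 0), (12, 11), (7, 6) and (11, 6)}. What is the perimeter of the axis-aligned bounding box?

36

Width = max x − min x = 12 − 5 = 7.
Height = max y − min y = 11 − 0 = 11.
Perimeter = 2(7 + 11) = 36.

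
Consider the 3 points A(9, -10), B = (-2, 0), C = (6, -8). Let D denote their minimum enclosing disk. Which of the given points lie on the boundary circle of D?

A, B

Side lengths²: AB² = 221, AC² = 13, BC² = 128.
Since AB² = 221 ≥ 128 + 13 = 141, the angle opposite AB is not acute, so the smallest enclosing circle has AB as diameter.
Centre = midpoint of AB = (3.5, -5), r² = 221/4 = 55.25.
The points at distance exactly r from the centre are A, B — 2 points.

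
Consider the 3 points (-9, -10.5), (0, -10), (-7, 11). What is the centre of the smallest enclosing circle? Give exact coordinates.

Call the three points A, B, C in the order given.
Side lengths²: AB² = 81.25, AC² = 466.25, BC² = 490.
Since BC² = 490 < 466.25 + 81.25 = 547.5, the triangle is acute, so the smallest enclosing circle is the circumcircle.
Circumcentre = (-223/44, -1/44), r² = 121225/968.
Centre = (-223/44, -1/44).

(-223/44, -1/44)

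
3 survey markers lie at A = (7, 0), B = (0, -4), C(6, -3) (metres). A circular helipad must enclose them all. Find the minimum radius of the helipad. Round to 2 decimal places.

Side lengths²: AB² = 65, AC² = 10, BC² = 37.
Since AB² = 65 ≥ 37 + 10 = 47, the angle opposite AB is not acute, so the smallest enclosing circle has AB as diameter.
Centre = midpoint of AB = (3.5, -2), r² = 65/4 = 16.25.
r = √(16.25) ≈ 4.03.

4.03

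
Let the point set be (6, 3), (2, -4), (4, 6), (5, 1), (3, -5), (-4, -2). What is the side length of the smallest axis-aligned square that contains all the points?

11

The bounding box has width 10 and height 11.
An axis-aligned square enclosing the set must have side ≥ max(width, height).
So the minimum side is max(10, 11) = 11.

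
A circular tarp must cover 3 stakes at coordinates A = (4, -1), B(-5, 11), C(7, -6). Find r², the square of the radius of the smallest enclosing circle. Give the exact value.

108.25

Side lengths²: AB² = 225, AC² = 34, BC² = 433.
Since BC² = 433 ≥ 225 + 34 = 259, the angle opposite BC is not acute, so the smallest enclosing circle has BC as diameter.
Centre = midpoint of BC = (1, 2.5), r² = 433/4 = 108.25.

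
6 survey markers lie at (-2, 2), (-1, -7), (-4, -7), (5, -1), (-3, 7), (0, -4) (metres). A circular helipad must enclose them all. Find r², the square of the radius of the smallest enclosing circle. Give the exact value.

The minimum enclosing circle is determined by three boundary points: (-4, -7), (5, -1), (-3, 7).
Their circumcentre is (-2.1, -0.1) with r² = 51.22.
The farthest remaining point (-1, -7) is at distance² 48.82 ≤ 51.22.

51.22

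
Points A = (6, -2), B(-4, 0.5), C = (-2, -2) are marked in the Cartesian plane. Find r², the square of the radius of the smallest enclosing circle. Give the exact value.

Side lengths²: AB² = 106.25, AC² = 64, BC² = 10.25.
Since AB² = 106.25 ≥ 64 + 10.25 = 74.25, the angle opposite AB is not acute, so the smallest enclosing circle has AB as diameter.
Centre = midpoint of AB = (1, -0.75), r² = 106.25/4 = 26.5625.

26.5625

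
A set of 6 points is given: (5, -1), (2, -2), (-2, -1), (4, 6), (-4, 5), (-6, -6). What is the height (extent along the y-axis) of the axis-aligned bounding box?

max y = 6, min y = -6, so height = 12.

12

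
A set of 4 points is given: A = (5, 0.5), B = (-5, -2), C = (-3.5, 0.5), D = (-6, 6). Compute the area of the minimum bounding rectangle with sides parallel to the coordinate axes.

x ranges over [-6, 5], width 11.
y ranges over [-2, 6], height 8.
Area = 11 × 8 = 88.

88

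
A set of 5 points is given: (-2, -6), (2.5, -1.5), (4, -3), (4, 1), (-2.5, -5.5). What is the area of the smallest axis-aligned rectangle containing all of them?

45.5

x ranges over [-2.5, 4], width 6.5.
y ranges over [-6, 1], height 7.
Area = 6.5 × 7 = 45.5.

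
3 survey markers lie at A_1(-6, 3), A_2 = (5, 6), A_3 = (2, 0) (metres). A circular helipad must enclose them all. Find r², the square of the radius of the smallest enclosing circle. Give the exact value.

32.5

Side lengths²: A_1A_2² = 130, A_1A_3² = 73, A_2A_3² = 45.
Since A_1A_2² = 130 ≥ 73 + 45 = 118, the angle opposite A_1A_2 is not acute, so the smallest enclosing circle has A_1A_2 as diameter.
Centre = midpoint of A_1A_2 = (-0.5, 4.5), r² = 130/4 = 32.5.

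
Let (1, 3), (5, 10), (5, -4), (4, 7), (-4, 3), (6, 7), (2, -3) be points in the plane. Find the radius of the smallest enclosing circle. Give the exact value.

By Welzl's lemma the MEC is supported by two points (diametrically opposite) or three points (on a circumcircle).
The minimum enclosing circle is determined by three boundary points: (5, 10), (5, -4), (-4, 3).
Their circumcentre is (29/9, 3) with r² = 4225/81.
The farthest remaining point (2, -3) is at distance² 3037/81 ≤ 4225/81.
r = √(4225/81) = 65/9.

65/9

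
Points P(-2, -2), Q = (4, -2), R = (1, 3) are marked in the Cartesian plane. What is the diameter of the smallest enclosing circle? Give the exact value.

6.8

Side lengths²: PQ² = 36, PR² = 34, QR² = 34.
Since PQ² = 36 < 34 + 34 = 68, the triangle is acute, so the smallest enclosing circle is the circumcircle.
Circumcentre = (1, -0.4), r² = 11.56.
Diameter = 2r = 2√(11.56) = 6.8.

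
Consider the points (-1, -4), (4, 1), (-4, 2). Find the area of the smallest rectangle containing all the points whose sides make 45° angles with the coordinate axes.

45

In coordinates u = x + y, v = x − y the rectangle is axis-aligned; the map (x,y)→(u,v) scales areas by 2.
u-values: -5, 5, -2; range = 5 − (-5) = 10.
v-values: 3, 3, -6; range = 3 − (-6) = 9.
Area = (10 × 9) / 2 = 45.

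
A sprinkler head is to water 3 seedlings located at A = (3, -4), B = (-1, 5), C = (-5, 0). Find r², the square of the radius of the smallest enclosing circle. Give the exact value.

19885/784

Side lengths²: AB² = 97, AC² = 80, BC² = 41.
Since AB² = 97 < 80 + 41 = 121, the triangle is acute, so the smallest enclosing circle is the circumcircle.
Circumcentre = (1/28, 1/14), r² = 19885/784.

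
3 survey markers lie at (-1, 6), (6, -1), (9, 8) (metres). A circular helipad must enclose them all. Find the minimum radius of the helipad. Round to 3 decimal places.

Call the three points A, B, C in the order given.
Side lengths²: AB² = 98, AC² = 104, BC² = 90.
Since AC² = 104 < 98 + 90 = 188, the triangle is acute, so the smallest enclosing circle is the circumcircle.
Circumcentre = (4.5, 4.5), r² = 32.5.
r = √(32.5) ≈ 5.701.

5.701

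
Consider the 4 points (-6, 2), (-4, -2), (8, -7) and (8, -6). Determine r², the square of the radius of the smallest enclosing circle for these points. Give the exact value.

By Welzl's lemma the MEC is supported by two points (diametrically opposite) or three points (on a circumcircle).
The farthest pair is (-6, 2)–(8, -7) with squared distance 277. The circle on this segment as diameter has centre (1, -2.5) and r² = 277/4 = 69.25.
Check (-4, -2): distance² to centre = 25.25 ≤ 69.25, so it lies inside.
All remaining points lie in this disk, and no smaller disk contains both endpoints, so this is the minimum enclosing circle.

69.25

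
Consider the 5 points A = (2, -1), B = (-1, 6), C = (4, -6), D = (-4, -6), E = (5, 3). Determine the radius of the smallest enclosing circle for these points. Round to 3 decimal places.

6.700

By Welzl's lemma the MEC is supported by two points (diametrically opposite) or three points (on a circumcircle).
The minimum enclosing circle is determined by three boundary points: B, C, D.
Their circumcentre is (0, -0.625) with r² = 44.890625.
The farthest remaining point E is at distance² 38.140625 ≤ 44.890625.
r = √(44.890625) ≈ 6.700.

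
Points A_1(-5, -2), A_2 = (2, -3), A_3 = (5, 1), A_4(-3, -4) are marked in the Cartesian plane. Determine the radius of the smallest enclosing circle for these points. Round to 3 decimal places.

The farthest pair is A_1–A_3 with squared distance 109. The circle on this segment as diameter has centre (0, -0.5) and r² = 109/4 = 27.25.
Check A_2: distance² to centre = 10.25 ≤ 27.25, so it lies inside.
All remaining points lie in this disk, and no smaller disk contains both endpoints, so this is the minimum enclosing circle.
r = √(27.25) ≈ 5.220.

5.220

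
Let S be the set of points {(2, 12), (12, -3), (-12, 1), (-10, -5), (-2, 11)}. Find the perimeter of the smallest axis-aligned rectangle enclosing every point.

82

Width = max x − min x = 12 − (-12) = 24.
Height = max y − min y = 12 − (-5) = 17.
Perimeter = 2(24 + 17) = 82.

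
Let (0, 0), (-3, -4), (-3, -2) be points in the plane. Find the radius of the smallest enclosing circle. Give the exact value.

Call the three points A, B, C in the order given.
Side lengths²: AB² = 25, AC² = 13, BC² = 4.
Since AB² = 25 ≥ 13 + 4 = 17, the angle opposite AB is not acute, so the smallest enclosing circle has AB as diameter.
Centre = midpoint of AB = (-1.5, -2), r² = 25/4 = 6.25.
r = √(6.25) = 2.5.

2.5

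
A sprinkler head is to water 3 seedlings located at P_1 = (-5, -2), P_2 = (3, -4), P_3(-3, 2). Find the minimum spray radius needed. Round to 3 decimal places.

4.346

Side lengths²: P_1P_2² = 68, P_1P_3² = 20, P_2P_3² = 72.
Since P_2P_3² = 72 < 68 + 20 = 88, the triangle is acute, so the smallest enclosing circle is the circumcircle.
Circumcentre = (-2/3, -5/3), r² = 170/9.
r = √(170/9) ≈ 4.346.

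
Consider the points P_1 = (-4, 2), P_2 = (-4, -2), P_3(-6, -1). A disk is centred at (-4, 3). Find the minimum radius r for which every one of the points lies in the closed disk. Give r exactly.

The required radius is the distance from (-4, 3) to the farthest point.
Squared distances: 1, 25, 20.
Maximum is 25, attained at P_2.
r = √25 = 5.

5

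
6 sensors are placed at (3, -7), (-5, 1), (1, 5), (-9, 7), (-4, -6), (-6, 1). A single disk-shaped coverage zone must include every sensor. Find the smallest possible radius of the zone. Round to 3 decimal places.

By Welzl's lemma the MEC is supported by two points (diametrically opposite) or three points (on a circumcircle).
The farthest pair is (3, -7)–(-9, 7) with squared distance 340. The circle on this segment as diameter has centre (-3, 0) and r² = 340/4 = 85.
Check (-5, 1): distance² to centre = 5 ≤ 85, so it lies inside.
All remaining points lie in this disk, and no smaller disk contains both endpoints, so this is the minimum enclosing circle.
r = √85 ≈ 9.220.

9.220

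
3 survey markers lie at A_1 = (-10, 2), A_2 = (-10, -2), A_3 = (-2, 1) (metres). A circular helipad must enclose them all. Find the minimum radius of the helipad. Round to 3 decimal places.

4.305

Side lengths²: A_1A_2² = 16, A_1A_3² = 65, A_2A_3² = 73.
Since A_2A_3² = 73 < 65 + 16 = 81, the triangle is acute, so the smallest enclosing circle is the circumcircle.
Circumcentre = (-6.1875, 0), r² = 18.53515625.
r = √(18.53515625) ≈ 4.305.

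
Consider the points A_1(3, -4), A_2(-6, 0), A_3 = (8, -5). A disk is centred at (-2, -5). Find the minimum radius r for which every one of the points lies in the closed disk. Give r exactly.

The required radius is the distance from (-2, -5) to the farthest point.
Squared distances: 26, 41, 100.
Maximum is 100, attained at A_3.
r = √100 = 10.

10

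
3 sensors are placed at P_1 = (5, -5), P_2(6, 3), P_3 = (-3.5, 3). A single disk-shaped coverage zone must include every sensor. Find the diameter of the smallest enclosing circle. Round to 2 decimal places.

11.76

Side lengths²: P_1P_2² = 65, P_1P_3² = 136.25, P_2P_3² = 90.25.
Since P_1P_3² = 136.25 < 90.25 + 65 = 155.25, the triangle is acute, so the smallest enclosing circle is the circumcircle.
Circumcentre = (1.25, -0.46875), r² = 34.5947265625.
Diameter = 2r = 2√(34.5947265625) ≈ 11.76.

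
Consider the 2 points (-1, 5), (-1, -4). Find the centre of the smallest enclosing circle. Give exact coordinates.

(-1, 0.5)

The smallest circle enclosing two points has them as diameter endpoints.
Centre = midpoint = (-1, 0.5); r² = |(-1, 5)−(-1, -4)|²/4 = 81/4 = 20.25.
Centre = (-1, 0.5).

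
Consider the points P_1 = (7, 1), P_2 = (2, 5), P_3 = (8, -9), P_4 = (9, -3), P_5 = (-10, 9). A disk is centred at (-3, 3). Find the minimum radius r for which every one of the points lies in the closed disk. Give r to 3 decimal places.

The required radius is the distance from (-3, 3) to the farthest point.
Squared distances: 104, 29, 265, 180, 85.
Maximum is 265, attained at P_3.
r = √265 ≈ 16.279.

16.279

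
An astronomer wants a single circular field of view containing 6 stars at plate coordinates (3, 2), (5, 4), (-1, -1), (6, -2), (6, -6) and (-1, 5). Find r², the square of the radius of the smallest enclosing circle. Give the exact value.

42.5

The farthest pair is (6, -6)–(-1, 5) with squared distance 170. The circle on this segment as diameter has centre (2.5, -0.5) and r² = 170/4 = 42.5.
Check (3, 2): distance² to centre = 6.5 ≤ 42.5, so it lies inside.
All remaining points lie in this disk, and no smaller disk contains both endpoints, so this is the minimum enclosing circle.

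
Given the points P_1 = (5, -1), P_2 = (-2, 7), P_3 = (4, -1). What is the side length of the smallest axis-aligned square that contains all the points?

The bounding box has width 7 and height 8.
An axis-aligned square enclosing the set must have side ≥ max(width, height).
So the minimum side is max(7, 8) = 8.

8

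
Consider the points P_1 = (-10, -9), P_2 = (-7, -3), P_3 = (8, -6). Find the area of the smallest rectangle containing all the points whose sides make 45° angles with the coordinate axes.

189

In coordinates u = x + y, v = x − y the rectangle is axis-aligned; the map (x,y)→(u,v) scales areas by 2.
u-values: -19, -10, 2; range = 2 − (-19) = 21.
v-values: -1, -4, 14; range = 14 − (-4) = 18.
Area = (21 × 18) / 2 = 189.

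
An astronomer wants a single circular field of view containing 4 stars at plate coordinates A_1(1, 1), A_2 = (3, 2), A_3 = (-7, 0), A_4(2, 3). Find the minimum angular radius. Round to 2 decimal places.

The farthest pair is A_2–A_3 with squared distance 104. The circle on this segment as diameter has centre (-2, 1) and r² = 104/4 = 26.
Check A_1: distance² to centre = 9 ≤ 26, so it lies inside.
All remaining points lie in this disk, and no smaller disk contains both endpoints, so this is the minimum enclosing circle.
r = √26 ≈ 5.10.

5.10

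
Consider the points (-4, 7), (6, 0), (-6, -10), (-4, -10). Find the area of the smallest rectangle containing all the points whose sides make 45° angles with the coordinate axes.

In coordinates u = x + y, v = x − y the rectangle is axis-aligned; the map (x,y)→(u,v) scales areas by 2.
u-values: 3, 6, -16, -14; range = 6 − (-16) = 22.
v-values: -11, 6, 4, 6; range = 6 − (-11) = 17.
Area = (22 × 17) / 2 = 187.

187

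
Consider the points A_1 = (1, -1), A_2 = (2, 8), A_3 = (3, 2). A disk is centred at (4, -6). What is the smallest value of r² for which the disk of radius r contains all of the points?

The required radius is the distance from (4, -6) to the farthest point.
Squared distances: 34, 200, 65.
Maximum is 200, attained at A_2.

200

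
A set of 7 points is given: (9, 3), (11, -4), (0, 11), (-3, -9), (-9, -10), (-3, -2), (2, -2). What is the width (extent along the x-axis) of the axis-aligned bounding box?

max x = 11, min x = -9, so width = 20.

20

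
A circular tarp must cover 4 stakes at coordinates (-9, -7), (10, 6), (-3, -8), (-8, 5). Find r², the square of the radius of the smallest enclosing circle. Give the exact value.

132.5

The farthest pair is (-9, -7)–(10, 6) with squared distance 530. The circle on this segment as diameter has centre (0.5, -0.5) and r² = 530/4 = 132.5.
Check (-3, -8): distance² to centre = 68.5 ≤ 132.5, so it lies inside.
All remaining points lie in this disk, and no smaller disk contains both endpoints, so this is the minimum enclosing circle.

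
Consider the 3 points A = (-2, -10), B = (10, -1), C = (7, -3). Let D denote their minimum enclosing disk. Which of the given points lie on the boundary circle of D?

A, B

Side lengths²: AB² = 225, AC² = 130, BC² = 13.
Since AB² = 225 ≥ 130 + 13 = 143, the angle opposite AB is not acute, so the smallest enclosing circle has AB as diameter.
Centre = midpoint of AB = (4, -5.5), r² = 225/4 = 56.25.
The points at distance exactly r from the centre are A, B — 2 points.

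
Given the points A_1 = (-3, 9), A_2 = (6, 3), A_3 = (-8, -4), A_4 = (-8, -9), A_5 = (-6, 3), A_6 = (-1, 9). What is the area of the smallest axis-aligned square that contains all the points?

324

The bounding box has width 14 and height 18.
An axis-aligned square enclosing the set must have side ≥ max(width, height).
So the minimum side is max(14, 18) = 18.
Area = 18² = 324.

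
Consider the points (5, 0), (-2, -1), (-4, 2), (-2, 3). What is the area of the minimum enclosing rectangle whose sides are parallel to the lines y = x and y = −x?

In coordinates u = x + y, v = x − y the rectangle is axis-aligned; the map (x,y)→(u,v) scales areas by 2.
u-values: 5, -3, -2, 1; range = 5 − (-3) = 8.
v-values: 5, -1, -6, -5; range = 5 − (-6) = 11.
Area = (8 × 11) / 2 = 44.

44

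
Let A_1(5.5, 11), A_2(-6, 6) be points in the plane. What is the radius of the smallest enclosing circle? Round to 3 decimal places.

The smallest circle enclosing two points has them as diameter endpoints.
Centre = midpoint = (-0.25, 8.5); r² = |A_1A_2|²/4 = 157.25/4 = 39.3125.
r = √(39.3125) ≈ 6.270.

6.270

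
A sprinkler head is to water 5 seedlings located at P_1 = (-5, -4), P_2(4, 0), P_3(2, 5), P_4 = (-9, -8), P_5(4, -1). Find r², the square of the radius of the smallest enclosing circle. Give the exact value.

By Welzl's lemma the MEC is supported by two points (diametrically opposite) or three points (on a circumcircle).
The farthest pair is P_3–P_4 with squared distance 290. The circle on this segment as diameter has centre (-3.5, -1.5) and r² = 290/4 = 72.5.
Check P_1: distance² to centre = 8.5 ≤ 72.5, so it lies inside.
All remaining points lie in this disk, and no smaller disk contains both endpoints, so this is the minimum enclosing circle.

72.5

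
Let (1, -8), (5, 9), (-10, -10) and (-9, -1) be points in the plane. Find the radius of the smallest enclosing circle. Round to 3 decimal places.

12.104

By Welzl's lemma the MEC is supported by two points (diametrically opposite) or three points (on a circumcircle).
The farthest pair is (5, 9)–(-10, -10) with squared distance 586. The circle on this segment as diameter has centre (-2.5, -0.5) and r² = 586/4 = 146.5.
Check (1, -8): distance² to centre = 68.5 ≤ 146.5, so it lies inside.
All remaining points lie in this disk, and no smaller disk contains both endpoints, so this is the minimum enclosing circle.
r = √(146.5) ≈ 12.104.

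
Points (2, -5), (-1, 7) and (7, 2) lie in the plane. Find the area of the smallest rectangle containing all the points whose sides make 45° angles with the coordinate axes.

In coordinates u = x + y, v = x − y the rectangle is axis-aligned; the map (x,y)→(u,v) scales areas by 2.
u-values: -3, 6, 9; range = 9 − (-3) = 12.
v-values: 7, -8, 5; range = 7 − (-8) = 15.
Area = (12 × 15) / 2 = 90.

90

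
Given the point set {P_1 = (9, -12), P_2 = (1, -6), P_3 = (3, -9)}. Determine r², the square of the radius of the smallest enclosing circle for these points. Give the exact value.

Side lengths²: P_1P_2² = 100, P_1P_3² = 45, P_2P_3² = 13.
Since P_1P_2² = 100 ≥ 45 + 13 = 58, the angle opposite P_1P_2 is not acute, so the smallest enclosing circle has P_1P_2 as diameter.
Centre = midpoint of P_1P_2 = (5, -9), r² = 100/4 = 25.

25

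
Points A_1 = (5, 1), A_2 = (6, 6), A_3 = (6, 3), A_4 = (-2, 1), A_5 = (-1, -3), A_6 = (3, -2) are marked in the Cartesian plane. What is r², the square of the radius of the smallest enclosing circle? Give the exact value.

32.5

A smallest enclosing disk is always determined by at most three of the input points on its boundary.
The farthest pair is A_2–A_5 with squared distance 130. The circle on this segment as diameter has centre (2.5, 1.5) and r² = 130/4 = 32.5.
Check A_1: distance² to centre = 6.5 ≤ 32.5, so it lies inside.
All remaining points lie in this disk, and no smaller disk contains both endpoints, so this is the minimum enclosing circle.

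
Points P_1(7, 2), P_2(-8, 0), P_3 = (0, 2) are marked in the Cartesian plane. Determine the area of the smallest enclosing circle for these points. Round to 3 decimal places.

Side lengths²: P_1P_2² = 229, P_1P_3² = 49, P_2P_3² = 68.
Since P_1P_2² = 229 ≥ 68 + 49 = 117, the angle opposite P_1P_2 is not acute, so the smallest enclosing circle has P_1P_2 as diameter.
Centre = midpoint of P_1P_2 = (-0.5, 1), r² = 229/4 = 57.25.
Area = π·r² = π·57.25 ≈ 179.856.

179.856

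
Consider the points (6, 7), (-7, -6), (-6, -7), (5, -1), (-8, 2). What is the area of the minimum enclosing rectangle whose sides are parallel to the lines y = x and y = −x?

In coordinates u = x + y, v = x − y the rectangle is axis-aligned; the map (x,y)→(u,v) scales areas by 2.
u-values: 13, -13, -13, 4, -6; range = 13 − (-13) = 26.
v-values: -1, -1, 1, 6, -10; range = 6 − (-10) = 16.
Area = (26 × 16) / 2 = 208.

208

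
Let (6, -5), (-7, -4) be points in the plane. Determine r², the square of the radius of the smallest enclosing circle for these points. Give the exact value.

42.5

The smallest circle enclosing two points has them as diameter endpoints.
Centre = midpoint = (-0.5, -4.5); r² = |(6, -5)−(-7, -4)|²/4 = 170/4 = 42.5.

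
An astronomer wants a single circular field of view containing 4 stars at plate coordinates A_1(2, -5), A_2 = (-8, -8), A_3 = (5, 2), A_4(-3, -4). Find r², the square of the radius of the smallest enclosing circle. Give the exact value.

A smallest enclosing disk is always determined by at most three of the input points on its boundary.
The farthest pair is A_2–A_3 with squared distance 269. The circle on this segment as diameter has centre (-1.5, -3) and r² = 269/4 = 67.25.
Check A_1: distance² to centre = 16.25 ≤ 67.25, so it lies inside.
All remaining points lie in this disk, and no smaller disk contains both endpoints, so this is the minimum enclosing circle.

67.25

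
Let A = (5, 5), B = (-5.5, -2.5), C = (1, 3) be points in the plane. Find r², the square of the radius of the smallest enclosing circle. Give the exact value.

41.625

Side lengths²: AB² = 166.5, AC² = 20, BC² = 72.5.
Since AB² = 166.5 ≥ 72.5 + 20 = 92.5, the angle opposite AB is not acute, so the smallest enclosing circle has AB as diameter.
Centre = midpoint of AB = (-0.25, 1.25), r² = 166.5/4 = 41.625.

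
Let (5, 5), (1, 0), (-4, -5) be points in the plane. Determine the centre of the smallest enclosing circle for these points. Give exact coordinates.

Call the three points A, B, C in the order given.
Side lengths²: AB² = 41, AC² = 181, BC² = 50.
Since AC² = 181 ≥ 50 + 41 = 91, the angle opposite AC is not acute, so the smallest enclosing circle has AC as diameter.
Centre = midpoint of AC = (0.5, 0), r² = 181/4 = 45.25.
Centre = (0.5, 0).

(0.5, 0)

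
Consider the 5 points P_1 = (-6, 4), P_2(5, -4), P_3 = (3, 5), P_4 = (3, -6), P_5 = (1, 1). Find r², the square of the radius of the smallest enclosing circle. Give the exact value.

33485/722

A smallest enclosing disk is always determined by at most three of the input points on its boundary.
The minimum enclosing circle is determined by three boundary points: P_1, P_2, P_4.
Their circumcentre is (-27/38, -11/38) with r² = 33485/722.
The farthest remaining point P_3 is at distance² 30141/722 ≤ 33485/722.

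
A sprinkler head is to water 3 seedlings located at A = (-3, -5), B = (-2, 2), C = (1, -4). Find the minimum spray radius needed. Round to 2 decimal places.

3.62

Side lengths²: AB² = 50, AC² = 17, BC² = 45.
Since AB² = 50 < 45 + 17 = 62, the triangle is acute, so the smallest enclosing circle is the circumcircle.
Circumcentre = (-31/18, -29/18), r² = 2125/162.
r = √(2125/162) ≈ 3.62.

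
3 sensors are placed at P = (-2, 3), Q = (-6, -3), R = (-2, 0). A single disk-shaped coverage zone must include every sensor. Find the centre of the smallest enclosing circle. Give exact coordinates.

Side lengths²: PQ² = 52, PR² = 9, QR² = 25.
Since PQ² = 52 ≥ 25 + 9 = 34, the angle opposite PQ is not acute, so the smallest enclosing circle has PQ as diameter.
Centre = midpoint of PQ = (-4, 0), r² = 52/4 = 13.
Centre = (-4, 0).

(-4, 0)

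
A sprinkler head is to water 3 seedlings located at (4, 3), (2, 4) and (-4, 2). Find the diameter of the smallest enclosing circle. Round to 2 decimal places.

Call the three points A, B, C in the order given.
Side lengths²: AB² = 5, AC² = 65, BC² = 40.
Since AC² = 65 ≥ 40 + 5 = 45, the angle opposite AC is not acute, so the smallest enclosing circle has AC as diameter.
Centre = midpoint of AC = (0, 2.5), r² = 65/4 = 16.25.
Diameter = 2r = 2√(16.25) ≈ 8.06.

8.06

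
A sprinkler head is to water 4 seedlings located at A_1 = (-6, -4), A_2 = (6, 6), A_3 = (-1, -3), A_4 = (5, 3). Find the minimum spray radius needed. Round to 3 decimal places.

7.810

The farthest pair is A_1–A_2 with squared distance 244. The circle on this segment as diameter has centre (0, 1) and r² = 244/4 = 61.
Check A_3: distance² to centre = 17 ≤ 61, so it lies inside.
All remaining points lie in this disk, and no smaller disk contains both endpoints, so this is the minimum enclosing circle.
r = √61 ≈ 7.810.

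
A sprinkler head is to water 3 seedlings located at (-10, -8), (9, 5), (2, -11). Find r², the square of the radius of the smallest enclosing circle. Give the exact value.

132.5

Call the three points A, B, C in the order given.
Side lengths²: AB² = 530, AC² = 153, BC² = 305.
Since AB² = 530 ≥ 305 + 153 = 458, the angle opposite AB is not acute, so the smallest enclosing circle has AB as diameter.
Centre = midpoint of AB = (-0.5, -1.5), r² = 530/4 = 132.5.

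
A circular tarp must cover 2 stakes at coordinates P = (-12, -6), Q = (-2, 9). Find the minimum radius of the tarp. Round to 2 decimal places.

The smallest circle enclosing two points has them as diameter endpoints.
Centre = midpoint = (-7, 1.5); r² = |PQ|²/4 = 325/4 = 81.25.
r = √(81.25) ≈ 9.01.

9.01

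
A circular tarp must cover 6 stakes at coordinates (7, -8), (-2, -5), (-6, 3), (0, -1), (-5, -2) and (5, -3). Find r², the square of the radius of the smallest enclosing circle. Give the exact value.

72.5

The farthest pair is (7, -8)–(-6, 3) with squared distance 290. The circle on this segment as diameter has centre (0.5, -2.5) and r² = 290/4 = 72.5.
Check (-2, -5): distance² to centre = 12.5 ≤ 72.5, so it lies inside.
All remaining points lie in this disk, and no smaller disk contains both endpoints, so this is the minimum enclosing circle.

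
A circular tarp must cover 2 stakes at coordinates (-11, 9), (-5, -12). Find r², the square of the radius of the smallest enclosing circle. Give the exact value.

The smallest circle enclosing two points has them as diameter endpoints.
Centre = midpoint = (-8, -1.5); r² = |(-11, 9)−(-5, -12)|²/4 = 477/4 = 119.25.

119.25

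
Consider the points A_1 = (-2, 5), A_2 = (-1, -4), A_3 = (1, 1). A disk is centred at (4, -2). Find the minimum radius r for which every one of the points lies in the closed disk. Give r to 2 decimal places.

9.22

The required radius is the distance from (4, -2) to the farthest point.
Squared distances: 85, 29, 18.
Maximum is 85, attained at A_1.
r = √85 ≈ 9.22.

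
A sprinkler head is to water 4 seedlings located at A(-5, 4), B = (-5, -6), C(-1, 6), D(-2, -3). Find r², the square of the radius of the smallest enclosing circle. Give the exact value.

The farthest pair is B–C with squared distance 160. The circle on this segment as diameter has centre (-3, 0) and r² = 160/4 = 40.
Check A: distance² to centre = 20 ≤ 40, so it lies inside.
All remaining points lie in this disk, and no smaller disk contains both endpoints, so this is the minimum enclosing circle.

40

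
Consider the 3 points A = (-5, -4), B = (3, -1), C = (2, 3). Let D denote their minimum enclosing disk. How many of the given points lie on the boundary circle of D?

Side lengths²: AB² = 73, AC² = 98, BC² = 17.
Since AC² = 98 ≥ 73 + 17 = 90, the angle opposite AC is not acute, so the smallest enclosing circle has AC as diameter.
Centre = midpoint of AC = (-1.5, -0.5), r² = 98/4 = 24.5.
The points at distance exactly r from the centre are A, C — 2 points.

2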